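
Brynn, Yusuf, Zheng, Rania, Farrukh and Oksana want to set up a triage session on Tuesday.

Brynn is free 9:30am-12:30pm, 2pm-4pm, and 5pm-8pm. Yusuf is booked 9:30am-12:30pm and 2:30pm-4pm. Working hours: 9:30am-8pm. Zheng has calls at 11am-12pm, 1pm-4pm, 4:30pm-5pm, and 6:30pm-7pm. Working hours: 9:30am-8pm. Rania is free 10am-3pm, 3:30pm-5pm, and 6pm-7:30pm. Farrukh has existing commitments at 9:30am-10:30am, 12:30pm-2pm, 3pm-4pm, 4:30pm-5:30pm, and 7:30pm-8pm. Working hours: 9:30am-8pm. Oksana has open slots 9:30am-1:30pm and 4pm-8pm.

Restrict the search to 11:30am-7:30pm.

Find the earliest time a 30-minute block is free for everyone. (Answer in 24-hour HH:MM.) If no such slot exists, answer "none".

Yusuf free within 09:30–20:00: 12:30–14:30, 16:00–20:00.
Zheng free within 09:30–20:00: 09:30–11:00, 12:00–13:00, 16:00–16:30, 17:00–18:30, 19:00–20:00.
Farrukh free within 09:30–20:00: 10:30–12:30, 14:00–15:00, 16:00–16:30, 17:30–19:30.
Brynn ∩ Yusuf: 14:00–14:30, 17:00–20:00.
Brynn ∩ Yusuf ∩ Zheng: 17:00–18:30, 19:00–20:00.
Brynn ∩ Yusuf ∩ Zheng ∩ Rania: 18:00–18:30, 19:00–19:30.
Brynn ∩ Yusuf ∩ Zheng ∩ Rania ∩ Farrukh: 18:00–18:30, 19:00–19:30.
Brynn ∩ Yusuf ∩ Zheng ∩ Rania ∩ Farrukh ∩ Oksana: 18:00–18:30, 19:00–19:30.
Restricted to 11:30–19:30: 18:00–18:30, 19:00–19:30.
Windows ≥ 30 min: 18:00–18:30, 19:00–19:30.
Earliest such window starts at 18:00.

18:00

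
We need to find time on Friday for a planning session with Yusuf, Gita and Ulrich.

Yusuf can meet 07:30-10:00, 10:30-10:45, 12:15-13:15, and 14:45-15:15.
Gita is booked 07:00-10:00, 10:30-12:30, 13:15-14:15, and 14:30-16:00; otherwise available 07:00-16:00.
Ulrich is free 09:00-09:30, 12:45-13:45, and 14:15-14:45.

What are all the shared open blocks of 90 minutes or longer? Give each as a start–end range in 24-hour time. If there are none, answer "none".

none

Gita free within 07:00–16:00: 10:00–10:30, 12:30–13:15, 14:15–14:30.
Yusuf ∩ Gita: 12:30–13:15.
Yusuf ∩ Gita ∩ Ulrich: 12:45–13:15.
Windows ≥ 90 min: (none).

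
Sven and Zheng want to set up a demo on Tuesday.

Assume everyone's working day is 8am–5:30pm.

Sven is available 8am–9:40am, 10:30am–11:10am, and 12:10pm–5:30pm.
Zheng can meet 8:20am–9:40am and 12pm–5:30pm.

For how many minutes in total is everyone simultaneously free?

400 minutes

Sven ∩ Zheng: 08:20–09:40, 12:10–17:30.
Total common minutes: 80 + 320 = 400.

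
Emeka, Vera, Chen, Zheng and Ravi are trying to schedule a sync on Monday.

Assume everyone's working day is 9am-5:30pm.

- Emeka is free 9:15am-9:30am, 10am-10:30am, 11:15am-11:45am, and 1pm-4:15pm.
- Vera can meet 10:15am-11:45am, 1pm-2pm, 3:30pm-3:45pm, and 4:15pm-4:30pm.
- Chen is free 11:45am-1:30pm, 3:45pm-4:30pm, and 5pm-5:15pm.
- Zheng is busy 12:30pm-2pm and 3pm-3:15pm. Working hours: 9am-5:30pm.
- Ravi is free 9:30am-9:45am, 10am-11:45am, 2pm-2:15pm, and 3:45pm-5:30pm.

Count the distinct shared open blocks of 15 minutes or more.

Zheng free within 09:00–17:30: 09:00–12:30, 14:00–15:00, 15:15–17:30.
Emeka ∩ Vera: 10:15–10:30, 11:15–11:45, 13:00–14:00, 15:30–15:45.
Emeka ∩ Vera ∩ Chen: 13:00–13:30.
Emeka ∩ Vera ∩ Chen ∩ Zheng: (none).
Emeka ∩ Vera ∩ Chen ∩ Zheng ∩ Ravi: (none).
Windows ≥ 15 min: (none).
That's 0 windows.

0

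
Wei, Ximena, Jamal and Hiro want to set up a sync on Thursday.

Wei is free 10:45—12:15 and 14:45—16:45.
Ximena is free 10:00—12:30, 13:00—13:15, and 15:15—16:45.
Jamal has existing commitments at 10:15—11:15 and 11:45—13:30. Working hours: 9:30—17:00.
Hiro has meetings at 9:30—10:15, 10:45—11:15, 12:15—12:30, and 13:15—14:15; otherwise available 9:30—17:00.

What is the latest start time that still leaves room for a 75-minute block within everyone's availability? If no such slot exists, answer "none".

Jamal free within 09:30–17:00: 09:30–10:15, 11:15–11:45, 13:30–17:00.
Hiro free within 09:30–17:00: 10:15–10:45, 11:15–12:15, 12:30–13:15, 14:15–17:00.
Wei ∩ Ximena: 10:45–12:15, 15:15–16:45.
Wei ∩ Ximena ∩ Jamal: 11:15–11:45, 15:15–16:45.
Wei ∩ Ximena ∩ Jamal ∩ Hiro: 11:15–11:45, 15:15–16:45.
Windows ≥ 75 min: 15:15–16:45.
Latest start in the last window 15:15–16:45 is 16:45 − 75 min = 15:30.

15:30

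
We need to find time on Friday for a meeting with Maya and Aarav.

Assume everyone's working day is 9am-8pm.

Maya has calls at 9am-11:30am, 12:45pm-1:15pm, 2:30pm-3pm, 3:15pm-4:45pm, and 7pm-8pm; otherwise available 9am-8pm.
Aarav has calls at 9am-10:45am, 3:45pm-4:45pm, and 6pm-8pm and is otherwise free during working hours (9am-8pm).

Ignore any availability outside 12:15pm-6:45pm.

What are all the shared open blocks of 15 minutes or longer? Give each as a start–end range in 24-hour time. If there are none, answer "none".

12:15–12:45, 13:15–14:30, 15:00–15:15, 16:45–18:00

Maya free within 09:00–20:00: 11:30–12:45, 13:15–14:30, 15:00–15:15, 16:45–19:00.
Aarav free within 09:00–20:00: 10:45–15:45, 16:45–18:00.
Maya ∩ Aarav: 11:30–12:45, 13:15–14:30, 15:00–15:15, 16:45–18:00.
Restricted to 12:15–18:45: 12:15–12:45, 13:15–14:30, 15:00–15:15, 16:45–18:00.
Windows ≥ 15 min: 12:15–12:45, 13:15–14:30, 15:00–15:15, 16:45–18:00.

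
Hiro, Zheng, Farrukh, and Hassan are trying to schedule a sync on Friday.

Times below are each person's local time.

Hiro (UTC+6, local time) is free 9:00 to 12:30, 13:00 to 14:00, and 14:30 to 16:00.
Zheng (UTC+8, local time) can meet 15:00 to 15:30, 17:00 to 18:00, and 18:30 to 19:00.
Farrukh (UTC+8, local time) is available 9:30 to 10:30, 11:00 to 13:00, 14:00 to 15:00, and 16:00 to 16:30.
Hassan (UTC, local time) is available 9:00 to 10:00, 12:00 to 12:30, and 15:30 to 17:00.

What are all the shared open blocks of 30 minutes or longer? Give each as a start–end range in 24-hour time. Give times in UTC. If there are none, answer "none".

Hiro → UTC: 03:00–06:30, 07:00–08:00, 08:30–10:00.
Zheng → UTC: 07:00–07:30, 09:00–10:00, 10:30–11:00.
Farrukh → UTC: 01:30–02:30, 03:00–05:00, 06:00–07:00, 08:00–08:30.
Hassan → UTC: 09:00–10:00, 12:00–12:30, 15:30–17:00.
Hiro ∩ Zheng: 07:00–07:30, 09:00–10:00.
Hiro ∩ Zheng ∩ Farrukh: (none).
Hiro ∩ Zheng ∩ Farrukh ∩ Hassan: (none).
Windows ≥ 30 min: (none).

none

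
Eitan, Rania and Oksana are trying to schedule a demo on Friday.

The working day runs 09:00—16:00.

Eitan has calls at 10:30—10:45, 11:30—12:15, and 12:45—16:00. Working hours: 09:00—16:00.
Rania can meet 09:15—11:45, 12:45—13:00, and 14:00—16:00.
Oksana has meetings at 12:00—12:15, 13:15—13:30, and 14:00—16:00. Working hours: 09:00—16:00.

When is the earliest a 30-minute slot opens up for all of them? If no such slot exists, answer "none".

09:15

Eitan free within 09:00–16:00: 09:00–10:30, 10:45–11:30, 12:15–12:45.
Oksana free within 09:00–16:00: 09:00–12:00, 12:15–13:15, 13:30–14:00.
Eitan ∩ Rania: 09:15–10:30, 10:45–11:30.
Eitan ∩ Rania ∩ Oksana: 09:15–10:30, 10:45–11:30.
Windows ≥ 30 min: 09:15–10:30, 10:45–11:30.
Earliest such window starts at 09:15.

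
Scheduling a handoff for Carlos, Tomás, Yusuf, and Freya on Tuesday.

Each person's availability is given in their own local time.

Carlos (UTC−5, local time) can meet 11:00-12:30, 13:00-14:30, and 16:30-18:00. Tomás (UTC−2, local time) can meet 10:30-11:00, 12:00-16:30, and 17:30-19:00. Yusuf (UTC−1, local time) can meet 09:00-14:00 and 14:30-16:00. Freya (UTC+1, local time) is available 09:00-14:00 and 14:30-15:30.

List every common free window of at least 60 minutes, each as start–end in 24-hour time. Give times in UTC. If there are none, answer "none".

none

Carlos → UTC: 16:00–17:30, 18:00–19:30, 21:30–23:00.
Tomás → UTC: 12:30–13:00, 14:00–18:30, 19:30–21:00.
Yusuf → UTC: 10:00–15:00, 15:30–17:00.
Freya → UTC: 08:00–13:00, 13:30–14:30.
Carlos ∩ Tomás: 16:00–17:30, 18:00–18:30.
Carlos ∩ Tomás ∩ Yusuf: 16:00–17:00.
Carlos ∩ Tomás ∩ Yusuf ∩ Freya: (none).
Windows ≥ 60 min: (none).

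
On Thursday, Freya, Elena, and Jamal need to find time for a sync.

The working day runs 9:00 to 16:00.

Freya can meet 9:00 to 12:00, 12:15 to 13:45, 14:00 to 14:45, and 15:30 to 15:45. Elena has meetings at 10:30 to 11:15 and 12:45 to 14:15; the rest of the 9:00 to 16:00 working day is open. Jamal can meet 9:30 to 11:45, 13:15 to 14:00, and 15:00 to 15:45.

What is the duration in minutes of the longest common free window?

Elena free within 09:00–16:00: 09:00–10:30, 11:15–12:45, 14:15–16:00.
Freya ∩ Elena: 09:00–10:30, 11:15–12:00, 12:15–12:45, 14:15–14:45, 15:30–15:45.
Freya ∩ Elena ∩ Jamal: 09:30–10:30, 11:15–11:45, 15:30–15:45.
Common window lengths: 60, 30, 15 min; longest is 60.

60 minutes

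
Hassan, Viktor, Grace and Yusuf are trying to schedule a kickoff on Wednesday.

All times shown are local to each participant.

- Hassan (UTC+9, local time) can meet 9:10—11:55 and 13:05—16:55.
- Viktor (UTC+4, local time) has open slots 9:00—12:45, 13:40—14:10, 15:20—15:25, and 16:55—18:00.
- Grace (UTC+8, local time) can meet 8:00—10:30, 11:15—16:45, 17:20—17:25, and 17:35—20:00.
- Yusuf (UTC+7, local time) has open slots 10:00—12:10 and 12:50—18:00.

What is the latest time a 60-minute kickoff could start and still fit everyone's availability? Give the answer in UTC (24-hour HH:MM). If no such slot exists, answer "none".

Hassan → UTC: 00:10–02:55, 04:05–07:55.
Viktor → UTC: 05:00–08:45, 09:40–10:10, 11:20–11:25, 12:55–14:00.
Grace → UTC: 00:00–02:30, 03:15–08:45, 09:20–09:25, 09:35–12:00.
Yusuf → UTC: 03:00–05:10, 05:50–11:00.
Hassan ∩ Viktor: 05:00–07:55.
Hassan ∩ Viktor ∩ Grace: 05:00–07:55.
Hassan ∩ Viktor ∩ Grace ∩ Yusuf: 05:00–05:10, 05:50–07:55.
Windows ≥ 60 min: 05:50–07:55.
Latest start in the last window 05:50–07:55 is 07:55 − 60 min = 06:55.

06:55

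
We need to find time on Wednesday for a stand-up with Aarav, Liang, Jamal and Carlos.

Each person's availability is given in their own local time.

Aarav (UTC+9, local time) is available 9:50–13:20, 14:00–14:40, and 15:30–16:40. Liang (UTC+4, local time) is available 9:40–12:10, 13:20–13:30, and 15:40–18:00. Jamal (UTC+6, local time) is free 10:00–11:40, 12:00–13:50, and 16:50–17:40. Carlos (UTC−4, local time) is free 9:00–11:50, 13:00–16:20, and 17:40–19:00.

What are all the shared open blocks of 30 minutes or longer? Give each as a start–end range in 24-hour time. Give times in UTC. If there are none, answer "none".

Aarav → UTC: 00:50–04:20, 05:00–05:40, 06:30–07:40.
Liang → UTC: 05:40–08:10, 09:20–09:30, 11:40–14:00.
Jamal → UTC: 04:00–05:40, 06:00–07:50, 10:50–11:40.
Carlos → UTC: 13:00–15:50, 17:00–20:20, 21:40–23:00.
Aarav ∩ Liang: 06:30–07:40.
Aarav ∩ Liang ∩ Jamal: 06:30–07:40.
Aarav ∩ Liang ∩ Jamal ∩ Carlos: (none).
Windows ≥ 30 min: (none).

none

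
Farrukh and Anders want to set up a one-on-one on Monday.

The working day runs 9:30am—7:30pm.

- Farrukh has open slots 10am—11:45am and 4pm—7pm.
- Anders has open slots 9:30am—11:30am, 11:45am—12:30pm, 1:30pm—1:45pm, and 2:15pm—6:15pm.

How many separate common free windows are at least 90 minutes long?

2

Farrukh ∩ Anders: 10:00–11:30, 16:00–18:15.
Windows ≥ 90 min: 10:00–11:30, 16:00–18:15.
That's 2 windows.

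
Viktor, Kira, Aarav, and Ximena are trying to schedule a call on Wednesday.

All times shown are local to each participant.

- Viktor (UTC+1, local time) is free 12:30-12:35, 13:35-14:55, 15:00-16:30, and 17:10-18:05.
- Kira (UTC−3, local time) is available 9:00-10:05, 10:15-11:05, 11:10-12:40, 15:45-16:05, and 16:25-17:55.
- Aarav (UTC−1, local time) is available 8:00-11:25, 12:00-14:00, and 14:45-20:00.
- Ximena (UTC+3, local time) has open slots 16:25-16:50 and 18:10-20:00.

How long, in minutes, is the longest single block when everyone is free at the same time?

Viktor → UTC: 11:30–11:35, 12:35–13:55, 14:00–15:30, 16:10–17:05.
Kira → UTC: 12:00–13:05, 13:15–14:05, 14:10–15:40, 18:45–19:05, 19:25–20:55.
Aarav → UTC: 09:00–12:25, 13:00–15:00, 15:45–21:00.
Ximena → UTC: 13:25–13:50, 15:10–17:00.
Viktor ∩ Kira: 12:35–13:05, 13:15–13:55, 14:00–14:05, 14:10–15:30.
Viktor ∩ Kira ∩ Aarav: 13:00–13:05, 13:15–13:55, 14:00–14:05, 14:10–15:00.
Viktor ∩ Kira ∩ Aarav ∩ Ximena: 13:25–13:50.
Single common window of 25 minutes.

25 minutes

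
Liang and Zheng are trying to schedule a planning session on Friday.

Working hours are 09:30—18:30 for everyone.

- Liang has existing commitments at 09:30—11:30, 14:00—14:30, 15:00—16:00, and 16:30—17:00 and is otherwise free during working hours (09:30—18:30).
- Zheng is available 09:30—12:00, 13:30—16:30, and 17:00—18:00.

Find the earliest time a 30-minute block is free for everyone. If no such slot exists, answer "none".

11:30

Liang free within 09:30–18:30: 11:30–14:00, 14:30–15:00, 16:00–16:30, 17:00–18:30.
Liang ∩ Zheng: 11:30–12:00, 13:30–14:00, 14:30–15:00, 16:00–16:30, 17:00–18:00.
Windows ≥ 30 min: 11:30–12:00, 13:30–14:00, 14:30–15:00, 16:00–16:30, 17:00–18:00.
Earliest such window starts at 11:30.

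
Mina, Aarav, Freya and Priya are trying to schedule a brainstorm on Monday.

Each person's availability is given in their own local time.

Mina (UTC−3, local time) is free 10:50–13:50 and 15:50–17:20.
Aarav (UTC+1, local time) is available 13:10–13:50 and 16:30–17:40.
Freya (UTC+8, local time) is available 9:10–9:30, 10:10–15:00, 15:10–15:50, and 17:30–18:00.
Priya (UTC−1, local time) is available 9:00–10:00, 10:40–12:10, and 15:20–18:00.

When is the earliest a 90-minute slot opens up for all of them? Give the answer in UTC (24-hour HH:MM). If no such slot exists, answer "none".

none

Mina → UTC: 13:50–16:50, 18:50–20:20.
Aarav → UTC: 12:10–12:50, 15:30–16:40.
Freya → UTC: 01:10–01:30, 02:10–07:00, 07:10–07:50, 09:30–10:00.
Priya → UTC: 10:00–11:00, 11:40–13:10, 16:20–19:00.
Mina ∩ Aarav: 15:30–16:40.
Mina ∩ Aarav ∩ Freya: (none).
Mina ∩ Aarav ∩ Freya ∩ Priya: (none).
Windows ≥ 90 min: (none).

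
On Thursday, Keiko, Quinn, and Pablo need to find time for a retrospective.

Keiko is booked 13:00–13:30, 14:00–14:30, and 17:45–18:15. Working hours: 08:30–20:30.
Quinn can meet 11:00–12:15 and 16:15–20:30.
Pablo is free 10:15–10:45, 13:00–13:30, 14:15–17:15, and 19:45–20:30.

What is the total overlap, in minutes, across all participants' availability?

105 minutes

Keiko free within 08:30–20:30: 08:30–13:00, 13:30–14:00, 14:30–17:45, 18:15–20:30.
Keiko ∩ Quinn: 11:00–12:15, 16:15–17:45, 18:15–20:30.
Keiko ∩ Quinn ∩ Pablo: 16:15–17:15, 19:45–20:30.
Total common minutes: 60 + 45 = 105.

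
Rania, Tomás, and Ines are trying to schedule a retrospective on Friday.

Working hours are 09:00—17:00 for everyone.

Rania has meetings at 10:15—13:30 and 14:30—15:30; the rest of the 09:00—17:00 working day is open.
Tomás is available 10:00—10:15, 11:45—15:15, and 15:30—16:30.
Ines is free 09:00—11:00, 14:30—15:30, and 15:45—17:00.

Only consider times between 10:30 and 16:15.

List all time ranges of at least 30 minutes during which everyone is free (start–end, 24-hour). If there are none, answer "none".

15:45–16:15

Rania free within 09:00–17:00: 09:00–10:15, 13:30–14:30, 15:30–17:00.
Rania ∩ Tomás: 10:00–10:15, 13:30–14:30, 15:30–16:30.
Rania ∩ Tomás ∩ Ines: 10:00–10:15, 15:45–16:30.
Restricted to 10:30–16:15: 15:45–16:15.
Windows ≥ 30 min: 15:45–16:15.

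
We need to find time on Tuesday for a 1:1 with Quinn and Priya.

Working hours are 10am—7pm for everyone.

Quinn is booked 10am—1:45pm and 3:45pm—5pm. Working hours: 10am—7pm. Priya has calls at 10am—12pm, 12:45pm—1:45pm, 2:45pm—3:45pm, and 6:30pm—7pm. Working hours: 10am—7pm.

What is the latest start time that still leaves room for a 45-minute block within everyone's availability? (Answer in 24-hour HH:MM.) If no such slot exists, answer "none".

Quinn free within 10:00–19:00: 13:45–15:45, 17:00–19:00.
Priya free within 10:00–19:00: 12:00–12:45, 13:45–14:45, 15:45–18:30.
Quinn ∩ Priya: 13:45–14:45, 17:00–18:30.
Windows ≥ 45 min: 13:45–14:45, 17:00–18:30.
Latest start in the last window 17:00–18:30 is 18:30 − 45 min = 17:45.

17:45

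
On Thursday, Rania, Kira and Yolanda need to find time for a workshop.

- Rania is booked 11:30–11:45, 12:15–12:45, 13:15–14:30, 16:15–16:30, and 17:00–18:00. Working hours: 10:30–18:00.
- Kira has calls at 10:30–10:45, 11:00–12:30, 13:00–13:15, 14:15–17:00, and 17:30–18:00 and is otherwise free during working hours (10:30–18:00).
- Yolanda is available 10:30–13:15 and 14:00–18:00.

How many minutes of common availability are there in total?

30 minutes

Rania free within 10:30–18:00: 10:30–11:30, 11:45–12:15, 12:45–13:15, 14:30–16:15, 16:30–17:00.
Kira free within 10:30–18:00: 10:45–11:00, 12:30–13:00, 13:15–14:15, 17:00–17:30.
Rania ∩ Kira: 10:45–11:00, 12:45–13:00.
Rania ∩ Kira ∩ Yolanda: 10:45–11:00, 12:45–13:00.
Total common minutes: 15 + 15 = 30.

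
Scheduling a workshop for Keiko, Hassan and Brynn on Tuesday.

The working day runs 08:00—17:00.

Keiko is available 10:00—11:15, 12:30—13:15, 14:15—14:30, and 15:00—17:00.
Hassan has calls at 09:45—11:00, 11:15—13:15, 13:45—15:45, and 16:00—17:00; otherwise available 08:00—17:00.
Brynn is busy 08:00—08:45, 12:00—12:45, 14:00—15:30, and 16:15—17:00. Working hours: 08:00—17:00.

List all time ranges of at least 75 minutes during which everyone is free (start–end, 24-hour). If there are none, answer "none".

Hassan free within 08:00–17:00: 08:00–09:45, 11:00–11:15, 13:15–13:45, 15:45–16:00.
Brynn free within 08:00–17:00: 08:45–12:00, 12:45–14:00, 15:30–16:15.
Keiko ∩ Hassan: 11:00–11:15, 15:45–16:00.
Keiko ∩ Hassan ∩ Brynn: 11:00–11:15, 15:45–16:00.
Windows ≥ 75 min: (none).

none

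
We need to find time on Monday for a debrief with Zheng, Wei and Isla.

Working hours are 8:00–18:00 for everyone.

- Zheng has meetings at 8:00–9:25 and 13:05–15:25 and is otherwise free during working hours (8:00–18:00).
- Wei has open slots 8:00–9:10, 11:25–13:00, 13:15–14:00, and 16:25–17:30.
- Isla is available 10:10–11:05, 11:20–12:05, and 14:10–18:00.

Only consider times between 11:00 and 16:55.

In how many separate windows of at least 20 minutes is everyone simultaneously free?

2

Zheng free within 08:00–18:00: 09:25–13:05, 15:25–18:00.
Zheng ∩ Wei: 11:25–13:00, 16:25–17:30.
Zheng ∩ Wei ∩ Isla: 11:25–12:05, 16:25–17:30.
Restricted to 11:00–16:55: 11:25–12:05, 16:25–16:55.
Windows ≥ 20 min: 11:25–12:05, 16:25–16:55.
That's 2 windows.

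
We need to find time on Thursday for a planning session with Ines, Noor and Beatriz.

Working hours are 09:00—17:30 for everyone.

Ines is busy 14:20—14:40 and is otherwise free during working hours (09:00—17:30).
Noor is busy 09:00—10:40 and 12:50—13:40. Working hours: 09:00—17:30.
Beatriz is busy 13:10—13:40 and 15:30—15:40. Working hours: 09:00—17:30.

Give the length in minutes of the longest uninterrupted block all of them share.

Ines free within 09:00–17:30: 09:00–14:20, 14:40–17:30.
Noor free within 09:00–17:30: 10:40–12:50, 13:40–17:30.
Beatriz free within 09:00–17:30: 09:00–13:10, 13:40–15:30, 15:40–17:30.
Ines ∩ Noor: 10:40–12:50, 13:40–14:20, 14:40–17:30.
Ines ∩ Noor ∩ Beatriz: 10:40–12:50, 13:40–14:20, 14:40–15:30, 15:40–17:30.
Common window lengths: 130, 40, 50, 110 min; longest is 130.

130 minutes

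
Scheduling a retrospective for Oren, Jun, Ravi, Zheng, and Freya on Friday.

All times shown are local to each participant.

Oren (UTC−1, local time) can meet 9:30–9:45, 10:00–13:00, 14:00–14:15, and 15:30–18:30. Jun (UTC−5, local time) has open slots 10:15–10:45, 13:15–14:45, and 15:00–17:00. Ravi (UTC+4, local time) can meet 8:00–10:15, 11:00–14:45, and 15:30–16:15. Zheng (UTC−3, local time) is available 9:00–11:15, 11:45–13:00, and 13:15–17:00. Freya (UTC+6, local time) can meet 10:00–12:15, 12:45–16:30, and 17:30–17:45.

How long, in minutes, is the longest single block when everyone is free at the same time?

Oren → UTC: 10:30–10:45, 11:00–14:00, 15:00–15:15, 16:30–19:30.
Jun → UTC: 15:15–15:45, 18:15–19:45, 20:00–22:00.
Ravi → UTC: 04:00–06:15, 07:00–10:45, 11:30–12:15.
Zheng → UTC: 12:00–14:15, 14:45–16:00, 16:15–20:00.
Freya → UTC: 04:00–06:15, 06:45–10:30, 11:30–11:45.
Oren ∩ Jun: 18:15–19:30.
Oren ∩ Jun ∩ Ravi: (none).
Oren ∩ Jun ∩ Ravi ∩ Zheng: (none).
Oren ∩ Jun ∩ Ravi ∩ Zheng ∩ Freya: (none).
No common window.

0 minutes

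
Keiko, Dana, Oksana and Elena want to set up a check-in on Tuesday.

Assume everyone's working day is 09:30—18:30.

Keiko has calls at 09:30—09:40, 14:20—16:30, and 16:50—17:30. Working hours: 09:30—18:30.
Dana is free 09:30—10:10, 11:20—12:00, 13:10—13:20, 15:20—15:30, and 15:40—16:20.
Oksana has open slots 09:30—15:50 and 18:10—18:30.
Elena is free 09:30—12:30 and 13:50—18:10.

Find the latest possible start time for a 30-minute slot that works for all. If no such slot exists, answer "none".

11:30

Keiko free within 09:30–18:30: 09:40–14:20, 16:30–16:50, 17:30–18:30.
Keiko ∩ Dana: 09:40–10:10, 11:20–12:00, 13:10–13:20.
Keiko ∩ Dana ∩ Oksana: 09:40–10:10, 11:20–12:00, 13:10–13:20.
Keiko ∩ Dana ∩ Oksana ∩ Elena: 09:40–10:10, 11:20–12:00.
Windows ≥ 30 min: 09:40–10:10, 11:20–12:00.
Latest start in the last window 11:20–12:00 is 12:00 − 30 min = 11:30.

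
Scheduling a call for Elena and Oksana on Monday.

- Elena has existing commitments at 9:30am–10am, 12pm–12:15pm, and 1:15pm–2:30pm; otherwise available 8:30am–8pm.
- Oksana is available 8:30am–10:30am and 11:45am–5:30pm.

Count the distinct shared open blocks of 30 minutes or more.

Elena free within 08:30–20:00: 08:30–09:30, 10:00–12:00, 12:15–13:15, 14:30–20:00.
Elena ∩ Oksana: 08:30–09:30, 10:00–10:30, 11:45–12:00, 12:15–13:15, 14:30–17:30.
Windows ≥ 30 min: 08:30–09:30, 10:00–10:30, 12:15–13:15, 14:30–17:30.
That's 4 windows.

4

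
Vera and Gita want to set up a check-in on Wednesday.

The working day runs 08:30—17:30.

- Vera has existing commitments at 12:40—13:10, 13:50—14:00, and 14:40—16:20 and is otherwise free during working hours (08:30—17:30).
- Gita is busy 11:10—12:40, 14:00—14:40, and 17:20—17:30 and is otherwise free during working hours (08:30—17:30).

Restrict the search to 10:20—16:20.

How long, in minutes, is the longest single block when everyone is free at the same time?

50 minutes

Vera free within 08:30–17:30: 08:30–12:40, 13:10–13:50, 14:00–14:40, 16:20–17:30.
Gita free within 08:30–17:30: 08:30–11:10, 12:40–14:00, 14:40–17:20.
Vera ∩ Gita: 08:30–11:10, 13:10–13:50, 16:20–17:20.
Restricted to 10:20–16:20: 10:20–11:10, 13:10–13:50.
Common window lengths: 50, 40 min; longest is 50.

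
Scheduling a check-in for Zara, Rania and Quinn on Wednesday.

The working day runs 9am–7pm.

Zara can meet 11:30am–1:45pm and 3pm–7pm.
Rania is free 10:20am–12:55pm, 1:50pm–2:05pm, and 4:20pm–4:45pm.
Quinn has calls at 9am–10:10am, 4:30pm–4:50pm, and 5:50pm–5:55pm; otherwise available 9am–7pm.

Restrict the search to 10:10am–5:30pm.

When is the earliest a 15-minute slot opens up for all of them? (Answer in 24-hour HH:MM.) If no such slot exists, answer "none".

Quinn free within 09:00–19:00: 10:10–16:30, 16:50–17:50, 17:55–19:00.
Zara ∩ Rania: 11:30–12:55, 16:20–16:45.
Zara ∩ Rania ∩ Quinn: 11:30–12:55, 16:20–16:30.
Restricted to 10:10–17:30: 11:30–12:55, 16:20–16:30.
Windows ≥ 15 min: 11:30–12:55.
Earliest such window starts at 11:30.

11:30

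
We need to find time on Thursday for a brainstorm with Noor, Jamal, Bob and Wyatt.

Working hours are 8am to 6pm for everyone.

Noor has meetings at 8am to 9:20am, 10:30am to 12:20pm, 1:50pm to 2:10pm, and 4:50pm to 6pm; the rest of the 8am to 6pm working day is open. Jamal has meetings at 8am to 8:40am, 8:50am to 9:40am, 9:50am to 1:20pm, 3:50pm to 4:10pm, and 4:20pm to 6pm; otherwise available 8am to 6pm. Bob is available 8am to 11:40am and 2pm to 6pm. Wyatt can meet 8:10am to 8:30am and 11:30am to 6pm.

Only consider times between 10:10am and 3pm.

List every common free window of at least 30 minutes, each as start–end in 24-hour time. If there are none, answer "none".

14:10–15:00

Noor free within 08:00–18:00: 09:20–10:30, 12:20–13:50, 14:10–16:50.
Jamal free within 08:00–18:00: 08:40–08:50, 09:40–09:50, 13:20–15:50, 16:10–16:20.
Noor ∩ Jamal: 09:40–09:50, 13:20–13:50, 14:10–15:50, 16:10–16:20.
Noor ∩ Jamal ∩ Bob: 09:40–09:50, 14:10–15:50, 16:10–16:20.
Noor ∩ Jamal ∩ Bob ∩ Wyatt: 14:10–15:50, 16:10–16:20.
Restricted to 10:10–15:00: 14:10–15:00.
Windows ≥ 30 min: 14:10–15:00.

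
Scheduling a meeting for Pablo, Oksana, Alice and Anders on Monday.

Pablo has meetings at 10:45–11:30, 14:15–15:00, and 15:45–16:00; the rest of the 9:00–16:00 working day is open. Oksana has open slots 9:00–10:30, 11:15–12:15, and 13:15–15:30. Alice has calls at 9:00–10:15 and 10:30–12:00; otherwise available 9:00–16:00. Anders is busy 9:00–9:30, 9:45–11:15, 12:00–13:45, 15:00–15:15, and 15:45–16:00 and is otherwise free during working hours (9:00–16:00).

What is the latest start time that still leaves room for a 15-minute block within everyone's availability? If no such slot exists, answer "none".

15:15

Pablo free within 09:00–16:00: 09:00–10:45, 11:30–14:15, 15:00–15:45.
Alice free within 09:00–16:00: 10:15–10:30, 12:00–16:00.
Anders free within 09:00–16:00: 09:30–09:45, 11:15–12:00, 13:45–15:00, 15:15–15:45.
Pablo ∩ Oksana: 09:00–10:30, 11:30–12:15, 13:15–14:15, 15:00–15:30.
Pablo ∩ Oksana ∩ Alice: 10:15–10:30, 12:00–12:15, 13:15–14:15, 15:00–15:30.
Pablo ∩ Oksana ∩ Alice ∩ Anders: 13:45–14:15, 15:15–15:30.
Windows ≥ 15 min: 13:45–14:15, 15:15–15:30.
Latest start in the last window 15:15–15:30 is 15:30 − 15 min = 15:15.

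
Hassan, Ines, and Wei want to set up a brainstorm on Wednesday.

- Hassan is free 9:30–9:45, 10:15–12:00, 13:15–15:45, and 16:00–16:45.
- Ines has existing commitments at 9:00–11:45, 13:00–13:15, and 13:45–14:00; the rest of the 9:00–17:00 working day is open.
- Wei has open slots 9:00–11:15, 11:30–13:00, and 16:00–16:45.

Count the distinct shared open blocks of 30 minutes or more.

Ines free within 09:00–17:00: 11:45–13:00, 13:15–13:45, 14:00–17:00.
Hassan ∩ Ines: 11:45–12:00, 13:15–13:45, 14:00–15:45, 16:00–16:45.
Hassan ∩ Ines ∩ Wei: 11:45–12:00, 16:00–16:45.
Windows ≥ 30 min: 16:00–16:45.
That's 1 window.

1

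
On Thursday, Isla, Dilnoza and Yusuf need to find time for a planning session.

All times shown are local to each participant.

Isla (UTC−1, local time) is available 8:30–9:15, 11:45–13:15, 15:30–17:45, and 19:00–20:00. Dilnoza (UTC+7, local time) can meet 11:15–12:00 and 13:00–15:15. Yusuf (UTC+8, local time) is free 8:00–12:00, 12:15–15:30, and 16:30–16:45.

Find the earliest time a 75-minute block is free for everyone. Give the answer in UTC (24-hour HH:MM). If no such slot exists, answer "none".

Isla → UTC: 09:30–10:15, 12:45–14:15, 16:30–18:45, 20:00–21:00.
Dilnoza → UTC: 04:15–05:00, 06:00–08:15.
Yusuf → UTC: 00:00–04:00, 04:15–07:30, 08:30–08:45.
Isla ∩ Dilnoza: (none).
Isla ∩ Dilnoza ∩ Yusuf: (none).
Windows ≥ 75 min: (none).

none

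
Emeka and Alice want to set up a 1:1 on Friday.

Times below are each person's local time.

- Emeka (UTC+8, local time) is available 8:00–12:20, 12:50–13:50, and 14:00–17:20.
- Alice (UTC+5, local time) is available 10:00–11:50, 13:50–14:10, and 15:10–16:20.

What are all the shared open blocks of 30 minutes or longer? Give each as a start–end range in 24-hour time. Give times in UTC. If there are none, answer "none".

Emeka → UTC: 00:00–04:20, 04:50–05:50, 06:00–09:20.
Alice → UTC: 05:00–06:50, 08:50–09:10, 10:10–11:20.
Emeka ∩ Alice: 05:00–05:50, 06:00–06:50, 08:50–09:10.
Windows ≥ 30 min: 05:00–05:50, 06:00–06:50.

05:00–05:50, 06:00–06:50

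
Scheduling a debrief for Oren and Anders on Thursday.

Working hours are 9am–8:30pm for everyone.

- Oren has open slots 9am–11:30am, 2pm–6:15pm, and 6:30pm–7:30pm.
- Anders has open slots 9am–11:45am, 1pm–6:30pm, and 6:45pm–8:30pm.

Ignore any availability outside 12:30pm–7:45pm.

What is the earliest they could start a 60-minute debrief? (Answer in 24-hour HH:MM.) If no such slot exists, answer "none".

14:00

Oren ∩ Anders: 09:00–11:30, 14:00–18:15, 18:45–19:30.
Restricted to 12:30–19:45: 14:00–18:15, 18:45–19:30.
Windows ≥ 60 min: 14:00–18:15.
Earliest such window starts at 14:00.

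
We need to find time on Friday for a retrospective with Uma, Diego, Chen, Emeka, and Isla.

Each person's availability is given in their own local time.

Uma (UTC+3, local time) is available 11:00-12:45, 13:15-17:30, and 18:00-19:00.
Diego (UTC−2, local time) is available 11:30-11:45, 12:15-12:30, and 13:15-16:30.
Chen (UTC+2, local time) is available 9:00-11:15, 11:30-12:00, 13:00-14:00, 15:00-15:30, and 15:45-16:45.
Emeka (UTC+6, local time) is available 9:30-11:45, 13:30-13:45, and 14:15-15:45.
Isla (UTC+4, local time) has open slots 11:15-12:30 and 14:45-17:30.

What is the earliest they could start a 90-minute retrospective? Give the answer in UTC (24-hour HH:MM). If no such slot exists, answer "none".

none

Uma → UTC: 08:00–09:45, 10:15–14:30, 15:00–16:00.
Diego → UTC: 13:30–13:45, 14:15–14:30, 15:15–18:30.
Chen → UTC: 07:00–09:15, 09:30–10:00, 11:00–12:00, 13:00–13:30, 13:45–14:45.
Emeka → UTC: 03:30–05:45, 07:30–07:45, 08:15–09:45.
Isla → UTC: 07:15–08:30, 10:45–13:30.
Uma ∩ Diego: 13:30–13:45, 14:15–14:30, 15:15–16:00.
Uma ∩ Diego ∩ Chen: 14:15–14:30.
Uma ∩ Diego ∩ Chen ∩ Emeka: (none).
Uma ∩ Diego ∩ Chen ∩ Emeka ∩ Isla: (none).
Windows ≥ 90 min: (none).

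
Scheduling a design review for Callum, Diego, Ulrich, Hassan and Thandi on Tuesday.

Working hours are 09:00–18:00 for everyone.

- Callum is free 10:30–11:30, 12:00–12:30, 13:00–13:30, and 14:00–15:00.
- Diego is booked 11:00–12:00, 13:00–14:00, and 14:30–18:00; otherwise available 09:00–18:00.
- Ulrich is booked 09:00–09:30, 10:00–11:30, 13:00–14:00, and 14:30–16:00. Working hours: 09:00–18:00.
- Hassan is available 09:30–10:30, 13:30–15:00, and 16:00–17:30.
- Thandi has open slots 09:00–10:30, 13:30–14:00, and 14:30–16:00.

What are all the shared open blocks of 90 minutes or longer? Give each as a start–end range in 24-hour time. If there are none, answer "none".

none

Diego free within 09:00–18:00: 09:00–11:00, 12:00–13:00, 14:00–14:30.
Ulrich free within 09:00–18:00: 09:30–10:00, 11:30–13:00, 14:00–14:30, 16:00–18:00.
Callum ∩ Diego: 10:30–11:00, 12:00–12:30, 14:00–14:30.
Callum ∩ Diego ∩ Ulrich: 12:00–12:30, 14:00–14:30.
Callum ∩ Diego ∩ Ulrich ∩ Hassan: 14:00–14:30.
Callum ∩ Diego ∩ Ulrich ∩ Hassan ∩ Thandi: (none).
Windows ≥ 90 min: (none).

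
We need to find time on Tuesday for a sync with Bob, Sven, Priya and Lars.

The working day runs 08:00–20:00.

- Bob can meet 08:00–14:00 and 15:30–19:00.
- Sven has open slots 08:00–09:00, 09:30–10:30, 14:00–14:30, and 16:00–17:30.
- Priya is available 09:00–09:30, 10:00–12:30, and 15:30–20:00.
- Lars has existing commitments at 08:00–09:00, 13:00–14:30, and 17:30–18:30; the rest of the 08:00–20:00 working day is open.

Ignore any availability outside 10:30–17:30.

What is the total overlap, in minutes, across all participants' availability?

90 minutes

Lars free within 08:00–20:00: 09:00–13:00, 14:30–17:30, 18:30–20:00.
Bob ∩ Sven: 08:00–09:00, 09:30–10:30, 16:00–17:30.
Bob ∩ Sven ∩ Priya: 10:00–10:30, 16:00–17:30.
Bob ∩ Sven ∩ Priya ∩ Lars: 10:00–10:30, 16:00–17:30.
Restricted to 10:30–17:30: 16:00–17:30.
Total common minutes: 90.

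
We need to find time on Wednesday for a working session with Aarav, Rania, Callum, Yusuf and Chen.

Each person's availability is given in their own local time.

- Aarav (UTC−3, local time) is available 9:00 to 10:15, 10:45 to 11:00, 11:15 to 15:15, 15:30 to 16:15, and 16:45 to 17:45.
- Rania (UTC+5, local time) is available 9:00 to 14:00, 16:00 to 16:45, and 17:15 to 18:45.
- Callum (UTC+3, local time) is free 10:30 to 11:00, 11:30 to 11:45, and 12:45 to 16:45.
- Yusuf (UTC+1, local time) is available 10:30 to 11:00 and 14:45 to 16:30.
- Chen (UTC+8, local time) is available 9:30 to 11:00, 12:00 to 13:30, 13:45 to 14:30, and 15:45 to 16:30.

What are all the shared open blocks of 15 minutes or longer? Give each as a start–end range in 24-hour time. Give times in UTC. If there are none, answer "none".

none

Aarav → UTC: 12:00–13:15, 13:45–14:00, 14:15–18:15, 18:30–19:15, 19:45–20:45.
Rania → UTC: 04:00–09:00, 11:00–11:45, 12:15–13:45.
Callum → UTC: 07:30–08:00, 08:30–08:45, 09:45–13:45.
Yusuf → UTC: 09:30–10:00, 13:45–15:30.
Chen → UTC: 01:30–03:00, 04:00–05:30, 05:45–06:30, 07:45–08:30.
Aarav ∩ Rania: 12:15–13:15.
Aarav ∩ Rania ∩ Callum: 12:15–13:15.
Aarav ∩ Rania ∩ Callum ∩ Yusuf: (none).
Aarav ∩ Rania ∩ Callum ∩ Yusuf ∩ Chen: (none).
Windows ≥ 15 min: (none).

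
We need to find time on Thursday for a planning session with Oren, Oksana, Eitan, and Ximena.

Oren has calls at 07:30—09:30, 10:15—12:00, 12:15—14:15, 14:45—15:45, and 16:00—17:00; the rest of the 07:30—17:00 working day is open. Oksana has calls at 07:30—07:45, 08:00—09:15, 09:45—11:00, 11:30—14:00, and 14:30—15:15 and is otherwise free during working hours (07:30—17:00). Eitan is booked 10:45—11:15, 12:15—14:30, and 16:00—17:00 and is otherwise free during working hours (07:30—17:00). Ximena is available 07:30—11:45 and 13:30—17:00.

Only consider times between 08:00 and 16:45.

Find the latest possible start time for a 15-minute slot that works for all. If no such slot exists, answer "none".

Oren free within 07:30–17:00: 09:30–10:15, 12:00–12:15, 14:15–14:45, 15:45–16:00.
Oksana free within 07:30–17:00: 07:45–08:00, 09:15–09:45, 11:00–11:30, 14:00–14:30, 15:15–17:00.
Eitan free within 07:30–17:00: 07:30–10:45, 11:15–12:15, 14:30–16:00.
Oren ∩ Oksana: 09:30–09:45, 14:15–14:30, 15:45–16:00.
Oren ∩ Oksana ∩ Eitan: 09:30–09:45, 15:45–16:00.
Oren ∩ Oksana ∩ Eitan ∩ Ximena: 09:30–09:45, 15:45–16:00.
Restricted to 08:00–16:45: 09:30–09:45, 15:45–16:00.
Windows ≥ 15 min: 09:30–09:45, 15:45–16:00.
Latest start in the last window 15:45–16:00 is 16:00 − 15 min = 15:45.

15:45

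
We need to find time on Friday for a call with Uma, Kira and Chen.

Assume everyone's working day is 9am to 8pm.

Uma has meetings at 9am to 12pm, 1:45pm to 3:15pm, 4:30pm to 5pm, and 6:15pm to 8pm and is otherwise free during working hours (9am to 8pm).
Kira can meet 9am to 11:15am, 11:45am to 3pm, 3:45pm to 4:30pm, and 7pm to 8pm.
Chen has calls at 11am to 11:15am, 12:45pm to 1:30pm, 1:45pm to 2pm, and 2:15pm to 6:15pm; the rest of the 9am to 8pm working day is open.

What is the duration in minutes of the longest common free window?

45 minutes

Uma free within 09:00–20:00: 12:00–13:45, 15:15–16:30, 17:00–18:15.
Chen free within 09:00–20:00: 09:00–11:00, 11:15–12:45, 13:30–13:45, 14:00–14:15, 18:15–20:00.
Uma ∩ Kira: 12:00–13:45, 15:45–16:30.
Uma ∩ Kira ∩ Chen: 12:00–12:45, 13:30–13:45.
Common window lengths: 45, 15 min; longest is 45.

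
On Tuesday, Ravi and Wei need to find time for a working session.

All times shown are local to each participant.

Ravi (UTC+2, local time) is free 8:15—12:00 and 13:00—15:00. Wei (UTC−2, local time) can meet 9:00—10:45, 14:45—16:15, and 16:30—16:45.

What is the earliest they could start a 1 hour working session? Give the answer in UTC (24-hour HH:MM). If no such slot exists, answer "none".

Ravi → UTC: 06:15–10:00, 11:00–13:00.
Wei → UTC: 11:00–12:45, 16:45–18:15, 18:30–18:45.
Ravi ∩ Wei: 11:00–12:45.
Windows ≥ 60 min: 11:00–12:45.
Earliest such window starts at 11:00.

11:00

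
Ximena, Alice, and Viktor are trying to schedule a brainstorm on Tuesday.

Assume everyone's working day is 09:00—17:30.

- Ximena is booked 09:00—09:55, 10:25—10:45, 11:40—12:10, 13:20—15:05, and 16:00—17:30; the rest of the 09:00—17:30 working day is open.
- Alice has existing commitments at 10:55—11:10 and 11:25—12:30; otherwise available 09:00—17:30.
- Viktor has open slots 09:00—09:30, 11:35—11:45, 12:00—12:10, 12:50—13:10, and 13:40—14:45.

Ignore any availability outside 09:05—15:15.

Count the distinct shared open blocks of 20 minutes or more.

1

Ximena free within 09:00–17:30: 09:55–10:25, 10:45–11:40, 12:10–13:20, 15:05–16:00.
Alice free within 09:00–17:30: 09:00–10:55, 11:10–11:25, 12:30–17:30.
Ximena ∩ Alice: 09:55–10:25, 10:45–10:55, 11:10–11:25, 12:30–13:20, 15:05–16:00.
Ximena ∩ Alice ∩ Viktor: 12:50–13:10.
Restricted to 09:05–15:15: 12:50–13:10.
Windows ≥ 20 min: 12:50–13:10.
That's 1 window.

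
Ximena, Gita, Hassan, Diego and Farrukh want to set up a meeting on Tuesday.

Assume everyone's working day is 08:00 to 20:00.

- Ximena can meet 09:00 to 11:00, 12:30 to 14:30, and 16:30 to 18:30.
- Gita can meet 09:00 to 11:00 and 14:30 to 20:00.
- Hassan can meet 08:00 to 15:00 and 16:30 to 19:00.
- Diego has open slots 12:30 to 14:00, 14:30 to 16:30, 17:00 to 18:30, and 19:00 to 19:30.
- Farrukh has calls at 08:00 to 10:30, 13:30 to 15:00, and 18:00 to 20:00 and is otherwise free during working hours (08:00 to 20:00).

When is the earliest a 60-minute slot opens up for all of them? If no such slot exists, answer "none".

Farrukh free within 08:00–20:00: 10:30–13:30, 15:00–18:00.
Ximena ∩ Gita: 09:00–11:00, 16:30–18:30.
Ximena ∩ Gita ∩ Hassan: 09:00–11:00, 16:30–18:30.
Ximena ∩ Gita ∩ Hassan ∩ Diego: 17:00–18:30.
Ximena ∩ Gita ∩ Hassan ∩ Diego ∩ Farrukh: 17:00–18:00.
Windows ≥ 60 min: 17:00–18:00.
Earliest such window starts at 17:00.

17:00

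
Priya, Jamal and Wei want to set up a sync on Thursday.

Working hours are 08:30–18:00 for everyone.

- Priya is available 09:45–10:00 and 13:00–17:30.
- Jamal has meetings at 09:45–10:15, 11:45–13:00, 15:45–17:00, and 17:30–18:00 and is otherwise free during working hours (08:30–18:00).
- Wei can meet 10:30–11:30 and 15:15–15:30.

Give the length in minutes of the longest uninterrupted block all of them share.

15 minutes

Jamal free within 08:30–18:00: 08:30–09:45, 10:15–11:45, 13:00–15:45, 17:00–17:30.
Priya ∩ Jamal: 13:00–15:45, 17:00–17:30.
Priya ∩ Jamal ∩ Wei: 15:15–15:30.
Single common window of 15 minutes.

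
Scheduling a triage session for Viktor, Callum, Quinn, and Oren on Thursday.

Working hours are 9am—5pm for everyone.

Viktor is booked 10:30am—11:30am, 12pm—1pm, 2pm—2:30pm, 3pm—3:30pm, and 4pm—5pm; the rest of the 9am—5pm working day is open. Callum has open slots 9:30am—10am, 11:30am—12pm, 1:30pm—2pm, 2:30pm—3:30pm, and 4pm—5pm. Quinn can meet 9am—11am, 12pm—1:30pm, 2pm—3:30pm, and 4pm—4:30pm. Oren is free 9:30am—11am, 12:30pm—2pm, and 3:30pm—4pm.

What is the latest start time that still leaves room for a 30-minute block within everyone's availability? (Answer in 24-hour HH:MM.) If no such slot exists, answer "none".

Viktor free within 09:00–17:00: 09:00–10:30, 11:30–12:00, 13:00–14:00, 14:30–15:00, 15:30–16:00.
Viktor ∩ Callum: 09:30–10:00, 11:30–12:00, 13:30–14:00, 14:30–15:00.
Viktor ∩ Callum ∩ Quinn: 09:30–10:00, 14:30–15:00.
Viktor ∩ Callum ∩ Quinn ∩ Oren: 09:30–10:00.
Windows ≥ 30 min: 09:30–10:00.
Latest start in the last window 09:30–10:00 is 10:00 − 30 min = 09:30.

09:30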